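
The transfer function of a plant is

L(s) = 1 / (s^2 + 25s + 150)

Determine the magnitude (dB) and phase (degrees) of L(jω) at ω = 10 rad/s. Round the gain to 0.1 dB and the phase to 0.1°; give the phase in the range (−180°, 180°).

Substitute s = j10:
Numerator: 1 = 1 + j0
Denominator: (j10)^2 + 25(j10) + 150 = 50 + j250
|N| = √(1² + 0²) ≈ 1, ∠N ≈ 0.00°
|D| = √(50² + 250²) ≈ 254.95, ∠D ≈ 78.69°
|L| = 1 / 254.95 ≈ 0.0039223
Gain = 20 log₁₀(0.0039223) ≈ -48.13 dB
∠L = 0.00° − 78.69° = -78.69°

-48.1 dB, -78.7°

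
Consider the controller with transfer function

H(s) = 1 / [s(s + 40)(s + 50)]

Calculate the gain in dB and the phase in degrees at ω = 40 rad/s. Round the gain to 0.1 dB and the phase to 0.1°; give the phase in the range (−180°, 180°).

At s = jω = j40:
pole (s+40): 40 + j40 → |·| = √(40²+40²) = √3200 ≈ 56.569, ∠ = arctan(40/40) ≈ 45.00°
pole (s+50): 50 + j40 → |·| = √(50²+40²) = √4100 ≈ 64.031, ∠ = arctan(40/50) ≈ 38.66°
pole at origin: |s| = 40, ∠ = 90.00° (in denominator)
|H| = 1 / 1.4489e+05 ≈ 6.9018e-06
Gain = 20 log₁₀(6.9018e-06) ≈ -103.22 dB
∠H = 0.00° − 173.66° = -173.66°

-103.2 dB, -173.7°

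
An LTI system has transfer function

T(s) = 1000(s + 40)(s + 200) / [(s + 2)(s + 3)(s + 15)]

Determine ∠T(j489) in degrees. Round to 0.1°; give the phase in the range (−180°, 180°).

-114.6°

At s = jω = j489:
zero (s+40): 40 + j489 → |·| = √(40²+489²) = √240721 ≈ 490.63, ∠ = arctan(489/40) ≈ 85.32°
zero (s+200): 200 + j489 → |·| = √(200²+489²) = √279121 ≈ 528.32, ∠ = arctan(489/200) ≈ 67.76°
pole (s+2): 2 + j489 → |·| = √(2²+489²) = √239125 ≈ 489, ∠ = arctan(489/2) ≈ 89.77°
pole (s+3): 3 + j489 → |·| = √(3²+489²) = √239130 ≈ 489.01, ∠ = arctan(489/3) ≈ 89.65°
pole (s+15): 15 + j489 → |·| = √(15²+489²) = √239346 ≈ 489.23, ∠ = arctan(489/15) ≈ 88.24°
∠T = 153.08° − 267.66° = -114.58°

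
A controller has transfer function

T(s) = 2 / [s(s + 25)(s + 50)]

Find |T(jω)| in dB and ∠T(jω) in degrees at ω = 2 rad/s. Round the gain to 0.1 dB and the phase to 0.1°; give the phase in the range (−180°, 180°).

-62.0 dB, -96.9°

At s = jω = j2:
pole (s+25): 25 + j2 → |·| = √(25²+2²) = √629 ≈ 25.08, ∠ = arctan(2/25) ≈ 4.57°
pole (s+50): 50 + j2 → |·| = √(50²+2²) = √2504 ≈ 50.04, ∠ = arctan(2/50) ≈ 2.29°
pole at origin: |s| = 2, ∠ = 90.00° (in denominator)
|T| = 2 / 2510 ≈ 0.00079681
Gain = 20 log₁₀(0.00079681) ≈ -61.97 dB
∠T = 0.00° − 96.86° = -96.86°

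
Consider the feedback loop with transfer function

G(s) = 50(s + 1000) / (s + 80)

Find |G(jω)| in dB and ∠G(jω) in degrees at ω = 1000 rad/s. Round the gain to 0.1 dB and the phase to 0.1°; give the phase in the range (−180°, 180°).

37.0 dB, -40.4°

At s = jω = j1000:
zero (s+1000): 1000 + j1000 → |·| = √(1000²+1000²) = √2000000 ≈ 1414.2, ∠ = arctan(1000/1000) ≈ 45.00°
pole (s+80): 80 + j1000 → |·| = √(80²+1000²) = √1006400 ≈ 1003.2, ∠ = arctan(1000/80) ≈ 85.43°
|G| = 50 · 1414.2 / 1003.2 ≈ 70.484
Gain = 20 log₁₀(70.484) ≈ 36.96 dB
∠G = 45.00° − 85.43° = -40.43°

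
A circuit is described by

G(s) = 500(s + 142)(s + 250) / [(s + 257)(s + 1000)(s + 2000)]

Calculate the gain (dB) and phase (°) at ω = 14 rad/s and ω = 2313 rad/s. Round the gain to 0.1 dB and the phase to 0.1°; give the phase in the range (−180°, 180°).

At s = jω = j14:
zero (s+142): 142 + j14 → |·| = √(142²+14²) = √20360 ≈ 142.69, ∠ = arctan(14/142) ≈ 5.63°
zero (s+250): 250 + j14 → |·| = √(250²+14²) = √62696 ≈ 250.39, ∠ = arctan(14/250) ≈ 3.21°
pole (s+257): 257 + j14 → |·| = √(257²+14²) = √66245 ≈ 257.38, ∠ = arctan(14/257) ≈ 3.12°
pole (s+1000): 1000 + j14 → |·| = √(1000²+14²) = √1000196 ≈ 1000.1, ∠ = arctan(14/1000) ≈ 0.80°
pole (s+2000): 2000 + j14 → |·| = √(2000²+14²) = √4000196 ≈ 2000, ∠ = arctan(14/2000) ≈ 0.40°
|G| = 500 · 35728 / 5.1481e+08 ≈ 0.0347
Gain = 20 log₁₀(0.0347) ≈ -29.19 dB
∠G = 8.84° − 4.32° = 4.52°

At s = jω = j2313:
zero (s+142): 142 + j2313 → |·| = √(142²+2313²) = √5370133 ≈ 2317.4, ∠ = arctan(2313/142) ≈ 86.49°
zero (s+250): 250 + j2313 → |·| = √(250²+2313²) = √5412469 ≈ 2326.5, ∠ = arctan(2313/250) ≈ 83.83°
pole (s+257): 257 + j2313 → |·| = √(257²+2313²) = √5416018 ≈ 2327.2, ∠ = arctan(2313/257) ≈ 83.66°
pole (s+1000): 1000 + j2313 → |·| = √(1000²+2313²) = √6349969 ≈ 2519.9, ∠ = arctan(2313/1000) ≈ 66.62°
pole (s+2000): 2000 + j2313 → |·| = √(2000²+2313²) = √9349969 ≈ 3057.8, ∠ = arctan(2313/2000) ≈ 49.15°
|G| = 500 · 5.3914e+06 / 1.7932e+10 ≈ 0.15033
Gain = 20 log₁₀(0.15033) ≈ -16.46 dB
∠G = 170.32° − 199.43° = -29.11°

ω = 14: -29.2 dB, 4.5°; ω = 2313: -16.5 dB, -29.1°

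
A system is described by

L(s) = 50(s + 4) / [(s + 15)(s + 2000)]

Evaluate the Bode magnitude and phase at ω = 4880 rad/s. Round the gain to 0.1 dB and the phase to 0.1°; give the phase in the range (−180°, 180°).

At s = jω = j4880:
zero (s+4): 4 + j4880 → |·| = √(4²+4880²) = √23814416 ≈ 4880, ∠ = arctan(4880/4) ≈ 89.95°
pole (s+15): 15 + j4880 → |·| = √(15²+4880²) = √23814625 ≈ 4880, ∠ = arctan(4880/15) ≈ 89.82°
pole (s+2000): 2000 + j4880 → |·| = √(2000²+4880²) = √27814400 ≈ 5273.9, ∠ = arctan(4880/2000) ≈ 67.71°
|L| = 50 · 4880 / 2.5737e+07 ≈ 0.0094805
Gain = 20 log₁₀(0.0094805) ≈ -40.46 dB
∠L = 89.95° − 157.53° = -67.58°

-40.5 dB, -67.6°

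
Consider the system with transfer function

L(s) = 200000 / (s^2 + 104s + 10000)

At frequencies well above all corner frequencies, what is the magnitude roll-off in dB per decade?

Each pole contributes −20 dB/decade at high frequency; each zero contributes +20 dB/decade.
Net: 0 zero(s) − 2 pole(s) → -40 dB/decade.

-40 dB/decade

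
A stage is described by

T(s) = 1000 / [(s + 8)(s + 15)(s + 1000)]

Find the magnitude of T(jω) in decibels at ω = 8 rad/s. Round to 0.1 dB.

-45.7 dB

At s = jω = j8:
pole (s+8): 8 + j8 → |·| = √(8²+8²) = √128 ≈ 11.314, ∠ = arctan(8/8) ≈ 45.00°
pole (s+15): 15 + j8 → |·| = √(15²+8²) = √289 ≈ 17, ∠ = arctan(8/15) ≈ 28.07°
pole (s+1000): 1000 + j8 → |·| = √(1000²+8²) = √1000064 ≈ 1000, ∠ = arctan(8/1000) ≈ 0.46°
|T| = 1000 / 1.9234e+05 ≈ 0.0051991
Gain = 20 log₁₀(0.0051991) ≈ -45.68 dB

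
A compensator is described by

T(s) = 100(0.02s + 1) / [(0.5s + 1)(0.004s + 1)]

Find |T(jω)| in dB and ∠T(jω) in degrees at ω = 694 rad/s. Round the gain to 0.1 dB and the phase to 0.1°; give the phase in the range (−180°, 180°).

At ω = 694 rad/s:
zero (1 + j694·0.02) = 1 + j13.88 → |·| ≈ 13.916, ∠ ≈ 85.88°
pole (1 + j694·0.5) = 1 + j347 → |·| ≈ 347, ∠ ≈ 89.83°
pole (1 + j694·0.004) = 1 + j2.776 → |·| ≈ 2.9506, ∠ ≈ 70.19°
|T| = 100 · 13.916 / (347 · 2.9506) ≈ 1.3592
Gain = 20 log₁₀(1.3592) ≈ 2.67 dB
∠T = (85.88°) − (89.83° + 70.19°) = -74.14°

2.7 dB, -74.1°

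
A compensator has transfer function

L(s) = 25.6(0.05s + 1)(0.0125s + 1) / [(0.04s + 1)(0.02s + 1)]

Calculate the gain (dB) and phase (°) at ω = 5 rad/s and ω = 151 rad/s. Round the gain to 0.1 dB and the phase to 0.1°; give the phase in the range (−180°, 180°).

At ω = 5 rad/s:
zero (1 + j5·0.05) = 1 + j0.25 → |·| ≈ 1.0308, ∠ ≈ 14.04°
zero (1 + j5·0.0125) = 1 + j0.0625 → |·| ≈ 1.002, ∠ ≈ 3.58°
pole (1 + j5·0.04) = 1 + j0.2 → |·| ≈ 1.0198, ∠ ≈ 11.31°
pole (1 + j5·0.02) = 1 + j0.1 → |·| ≈ 1.005, ∠ ≈ 5.71°
|L| = 25.6 · 1.0308 · 1.002 / (1.0198 · 1.005) ≈ 25.799
Gain = 20 log₁₀(25.799) ≈ 28.23 dB
∠L = (14.04° + 3.58°) − (11.31° + 5.71°) = 0.60°

At ω = 151 rad/s:
zero (1 + j151·0.05) = 1 + j7.55 → |·| ≈ 7.6159, ∠ ≈ 82.46°
zero (1 + j151·0.0125) = 1 + j1.8875 → |·| ≈ 2.136, ∠ ≈ 62.09°
pole (1 + j151·0.04) = 1 + j6.04 → |·| ≈ 6.1222, ∠ ≈ 80.60°
pole (1 + j151·0.02) = 1 + j3.02 → |·| ≈ 3.1813, ∠ ≈ 71.68°
|L| = 25.6 · 7.6159 · 2.136 / (6.1222 · 3.1813) ≈ 21.382
Gain = 20 log₁₀(21.382) ≈ 26.60 dB
∠L = (82.46° + 62.09°) − (80.60° + 71.68°) = -7.73°

ω = 5: 28.2 dB, 0.6°; ω = 151: 26.6 dB, -7.7°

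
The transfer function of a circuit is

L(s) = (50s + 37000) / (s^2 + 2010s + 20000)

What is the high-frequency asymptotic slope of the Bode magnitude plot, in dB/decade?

-20 dB/decade

Each pole contributes −20 dB/decade at high frequency; each zero contributes +20 dB/decade.
Net: 1 zero(s) − 2 pole(s) → -20 dB/decade.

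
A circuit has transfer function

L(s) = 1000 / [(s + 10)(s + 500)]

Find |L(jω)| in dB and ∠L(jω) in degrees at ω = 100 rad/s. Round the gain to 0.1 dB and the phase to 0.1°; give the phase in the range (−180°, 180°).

At s = jω = j100:
pole (s+10): 10 + j100 → |·| = √(10²+100²) = √10100 ≈ 100.5, ∠ = arctan(100/10) ≈ 84.29°
pole (s+500): 500 + j100 → |·| = √(500²+100²) = √260000 ≈ 509.9, ∠ = arctan(100/500) ≈ 11.31°
|L| = 1000 / 51245 ≈ 0.019514
Gain = 20 log₁₀(0.019514) ≈ -34.19 dB
∠L = 0.00° − 95.60° = -95.60°

-34.2 dB, -95.6°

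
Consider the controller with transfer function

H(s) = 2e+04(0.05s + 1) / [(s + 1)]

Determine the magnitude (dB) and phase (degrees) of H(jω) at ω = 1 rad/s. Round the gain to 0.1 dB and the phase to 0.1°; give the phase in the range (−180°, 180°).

83.0 dB, -42.1°

At ω = 1 rad/s:
zero (1 + j1·0.05) = 1 + j0.05 → |·| ≈ 1.0012, ∠ ≈ 2.86°
pole (1 + j1·1) = 1 + j1 → |·| ≈ 1.4142, ∠ ≈ 45.00°
|H| = 2e+04 · 1.0012 / (1.4142) ≈ 14159
Gain = 20 log₁₀(14159) ≈ 83.02 dB
∠H = (2.86°) − (45.00°) = -42.14°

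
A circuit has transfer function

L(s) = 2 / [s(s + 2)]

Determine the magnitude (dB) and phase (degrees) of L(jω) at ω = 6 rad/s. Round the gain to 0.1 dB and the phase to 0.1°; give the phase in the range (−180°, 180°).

At s = jω = j6:
pole (s+2): 2 + j6 → |·| = √(2²+6²) = √40 ≈ 6.3246, ∠ = arctan(6/2) ≈ 71.57°
pole at origin: |s| = 6, ∠ = 90.00° (in denominator)
|L| = 2 / 37.948 ≈ 0.052704
Gain = 20 log₁₀(0.052704) ≈ -25.56 dB
∠L = 0.00° − 161.57° = -161.57°

-25.6 dB, -161.6°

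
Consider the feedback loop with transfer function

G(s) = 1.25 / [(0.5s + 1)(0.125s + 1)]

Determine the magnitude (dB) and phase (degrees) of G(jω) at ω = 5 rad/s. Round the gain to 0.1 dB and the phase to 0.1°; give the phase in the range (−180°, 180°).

-8.1 dB, -100.2°

At ω = 5 rad/s:
pole (1 + j5·0.5) = 1 + j2.5 → |·| ≈ 2.6926, ∠ ≈ 68.20°
pole (1 + j5·0.125) = 1 + j0.625 → |·| ≈ 1.1792, ∠ ≈ 32.01°
|G| = 1.25 · 1 / (2.6926 · 1.1792) ≈ 0.39369
Gain = 20 log₁₀(0.39369) ≈ -8.10 dB
∠G = (0°) − (68.20° + 32.01°) = -100.21°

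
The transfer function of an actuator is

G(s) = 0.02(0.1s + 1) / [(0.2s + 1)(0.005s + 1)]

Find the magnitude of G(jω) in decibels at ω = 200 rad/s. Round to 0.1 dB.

-43.0 dB

At ω = 200 rad/s:
zero (1 + j200·0.1) = 1 + j20 → |·| ≈ 20.025, ∠ ≈ 87.14°
pole (1 + j200·0.2) = 1 + j40 → |·| ≈ 40.012, ∠ ≈ 88.57°
pole (1 + j200·0.005) = 1 + j1 → |·| ≈ 1.4142, ∠ ≈ 45.00°
|G| = 0.02 · 20.025 / (40.012 · 1.4142) ≈ 0.0070779
Gain = 20 log₁₀(0.0070779) ≈ -43.00 dB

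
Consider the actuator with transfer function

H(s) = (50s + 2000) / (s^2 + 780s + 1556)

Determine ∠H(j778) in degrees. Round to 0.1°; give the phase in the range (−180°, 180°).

-47.8°

Substitute s = j778:
Numerator: 50(j778) + 2000 = 2000 + j38900
Denominator: (j778)^2 + 780(j778) + 1556 = -603728 + j606840
|N| = √(2000² + 38900²) ≈ 38951, ∠N ≈ 87.06°
|D| = √(603728² + 606840²) ≈ 8.56e+05, ∠D ≈ 134.85°
∠H = 87.06° − 134.85° = -47.79°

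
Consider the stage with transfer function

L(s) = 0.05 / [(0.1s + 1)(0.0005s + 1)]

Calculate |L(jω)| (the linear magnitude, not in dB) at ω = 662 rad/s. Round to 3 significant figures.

0.000717

At ω = 662 rad/s:
pole (1 + j662·0.1) = 1 + j66.2 → |·| ≈ 66.208, ∠ ≈ 89.13°
pole (1 + j662·0.0005) = 1 + j0.331 → |·| ≈ 1.0534, ∠ ≈ 18.31°
|L| = 0.05 · 1 / (66.208 · 1.0534) ≈ 0.00071691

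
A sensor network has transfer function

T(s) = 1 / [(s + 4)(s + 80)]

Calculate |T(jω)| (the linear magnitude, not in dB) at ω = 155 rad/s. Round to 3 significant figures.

At s = jω = j155:
pole (s+4): 4 + j155 → |·| = √(4²+155²) = √24041 ≈ 155.05, ∠ = arctan(155/4) ≈ 88.52°
pole (s+80): 80 + j155 → |·| = √(80²+155²) = √30425 ≈ 174.43, ∠ = arctan(155/80) ≈ 62.70°
|T| = 1 / 27045 ≈ 3.6975e-05

3.70e-05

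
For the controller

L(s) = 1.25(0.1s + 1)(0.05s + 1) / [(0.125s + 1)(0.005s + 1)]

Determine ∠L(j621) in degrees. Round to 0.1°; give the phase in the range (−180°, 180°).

15.8°

At ω = 621 rad/s:
zero (1 + j621·0.1) = 1 + j62.1 → |·| ≈ 62.108, ∠ ≈ 89.08°
zero (1 + j621·0.05) = 1 + j31.05 → |·| ≈ 31.066, ∠ ≈ 88.16°
pole (1 + j621·0.125) = 1 + j77.625 → |·| ≈ 77.631, ∠ ≈ 89.26°
pole (1 + j621·0.005) = 1 + j3.105 → |·| ≈ 3.2621, ∠ ≈ 72.15°
∠L = (89.08° + 88.16°) − (89.26° + 72.15°) = 15.83°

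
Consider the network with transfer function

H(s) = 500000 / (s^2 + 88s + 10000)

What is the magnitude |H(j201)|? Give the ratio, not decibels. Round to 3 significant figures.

At s = jω = j201:
quadratic: (j201)² + 88·j201 + 10000 = -30401 + j17688 → |·| ≈ 35172, ∠ ≈ 149.81°
|H| = 500000 / 35172 ≈ 14.216

14.2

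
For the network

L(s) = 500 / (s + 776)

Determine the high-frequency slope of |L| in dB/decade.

Each pole contributes −20 dB/decade at high frequency; each zero contributes +20 dB/decade.
Net: 0 zero(s) − 1 pole(s) → -20 dB/decade.

-20 dB/decade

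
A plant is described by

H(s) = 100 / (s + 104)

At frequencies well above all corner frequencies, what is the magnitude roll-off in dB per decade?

Each pole contributes −20 dB/decade at high frequency; each zero contributes +20 dB/decade.
Net: 0 zero(s) − 1 pole(s) → -20 dB/decade.

-20 dB/decade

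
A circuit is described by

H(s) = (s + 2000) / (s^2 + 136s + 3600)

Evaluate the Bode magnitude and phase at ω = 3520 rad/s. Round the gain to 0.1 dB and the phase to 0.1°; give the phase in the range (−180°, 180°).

Substitute s = j3520:
Numerator: (j3520) + 2000 = 2000 + j3520
Denominator: (j3520)^2 + 136(j3520) + 3600 = -12386800 + j478720
|N| = √(2000² + 3520²) ≈ 4048.5, ∠N ≈ 60.40°
|D| = √(12386800² + 478720²) ≈ 1.2396e+07, ∠D ≈ 177.79°
|H| = 4048.5 / 1.2396e+07 ≈ 0.0003266
Gain = 20 log₁₀(0.0003266) ≈ -69.72 dB
∠H = 60.40° − 177.79° = -117.39°

-69.7 dB, -117.4°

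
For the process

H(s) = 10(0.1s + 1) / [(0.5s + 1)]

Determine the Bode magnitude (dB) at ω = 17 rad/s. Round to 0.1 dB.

7.3 dB

At ω = 17 rad/s:
zero (1 + j17·0.1) = 1 + j1.7 → |·| ≈ 1.9723, ∠ ≈ 59.53°
pole (1 + j17·0.5) = 1 + j8.5 → |·| ≈ 8.5586, ∠ ≈ 83.29°
|H| = 10 · 1.9723 / (8.5586) ≈ 2.3045
Gain = 20 log₁₀(2.3045) ≈ 7.25 dB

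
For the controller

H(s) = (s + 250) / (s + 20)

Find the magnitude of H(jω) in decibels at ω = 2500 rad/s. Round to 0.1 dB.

0.0 dB

Substitute s = j2500:
Numerator: (j2500) + 250 = 250 + j2500
Denominator: (j2500) + 20 = 20 + j2500
|N| = √(250² + 2500²) ≈ 2512.5, ∠N ≈ 84.29°
|D| = √(20² + 2500²) ≈ 2500.1, ∠D ≈ 89.54°
|H| = 2512.5 / 2500.1 ≈ 1.005
Gain = 20 log₁₀(1.005) ≈ 0.04 dB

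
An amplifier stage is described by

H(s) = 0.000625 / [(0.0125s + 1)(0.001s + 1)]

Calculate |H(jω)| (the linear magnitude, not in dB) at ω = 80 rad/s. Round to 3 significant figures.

0.000441

At ω = 80 rad/s:
pole (1 + j80·0.0125) = 1 + j1 → |·| ≈ 1.4142, ∠ ≈ 45.00°
pole (1 + j80·0.001) = 1 + j0.08 → |·| ≈ 1.0032, ∠ ≈ 4.57°
|H| = 0.000625 · 1 / (1.4142 · 1.0032) ≈ 0.00044054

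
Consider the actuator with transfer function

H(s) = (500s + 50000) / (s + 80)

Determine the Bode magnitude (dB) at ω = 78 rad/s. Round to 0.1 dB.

Substitute s = j78:
Numerator: 500(j78) + 50000 = 50000 + j39000
Denominator: (j78) + 80 = 80 + j78
|N| = √(50000² + 39000²) ≈ 63411, ∠N ≈ 37.95°
|D| = √(80² + 78²) ≈ 111.73, ∠D ≈ 44.27°
|H| = 63411 / 111.73 ≈ 567.54
Gain = 20 log₁₀(567.54) ≈ 55.08 dB

55.1 dB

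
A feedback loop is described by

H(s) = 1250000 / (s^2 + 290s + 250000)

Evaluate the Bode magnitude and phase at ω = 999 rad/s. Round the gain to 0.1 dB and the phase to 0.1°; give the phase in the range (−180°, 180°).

At s = jω = j999:
quadratic: (j999)² + 290·j999 + 250000 = -748001 + j289710 → |·| ≈ 8.0215e+05, ∠ ≈ 158.83°
|H| = 1250000 / 8.0215e+05 ≈ 1.5583
Gain = 20 log₁₀(1.5583) ≈ 3.85 dB
∠H = 0.00° − 158.83° = -158.83°

3.9 dB, -158.8°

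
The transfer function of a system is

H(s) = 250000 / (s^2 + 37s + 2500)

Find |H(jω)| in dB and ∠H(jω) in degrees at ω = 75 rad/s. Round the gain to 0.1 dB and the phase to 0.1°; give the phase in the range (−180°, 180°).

At s = jω = j75:
quadratic: (j75)² + 37·j75 + 2500 = -3125 + j2775 → |·| ≈ 4179.3, ∠ ≈ 138.39°
|H| = 250000 / 4179.3 ≈ 59.819
Gain = 20 log₁₀(59.819) ≈ 35.54 dB
∠H = 0.00° − 138.39° = -138.39°

35.5 dB, -138.4°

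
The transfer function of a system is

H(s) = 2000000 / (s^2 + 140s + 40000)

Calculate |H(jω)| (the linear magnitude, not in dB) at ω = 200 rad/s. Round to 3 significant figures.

At s = jω = j200:
quadratic: (j200)² + 140·j200 + 40000 = 0 + j28000 → |·| ≈ 28000, ∠ ≈ 90.00°
|H| = 2000000 / 28000 ≈ 71.429

71.4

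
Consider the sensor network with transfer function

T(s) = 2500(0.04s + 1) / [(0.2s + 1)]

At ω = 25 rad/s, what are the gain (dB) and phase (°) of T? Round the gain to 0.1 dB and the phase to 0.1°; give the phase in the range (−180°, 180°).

56.8 dB, -33.7°

At ω = 25 rad/s:
zero (1 + j25·0.04) = 1 + j1 → |·| ≈ 1.4142, ∠ ≈ 45.00°
pole (1 + j25·0.2) = 1 + j5 → |·| ≈ 5.099, ∠ ≈ 78.69°
|T| = 2500 · 1.4142 / (5.099) ≈ 693.37
Gain = 20 log₁₀(693.37) ≈ 56.82 dB
∠T = (45.00°) − (78.69°) = -33.69°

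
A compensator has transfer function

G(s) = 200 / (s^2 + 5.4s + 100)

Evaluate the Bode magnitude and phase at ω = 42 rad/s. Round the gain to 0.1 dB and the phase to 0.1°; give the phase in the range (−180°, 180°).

At s = jω = j42:
quadratic: (j42)² + 5.4·j42 + 100 = -1664 + j226.8 → |·| ≈ 1679.4, ∠ ≈ 172.24°
|G| = 200 / 1679.4 ≈ 0.11909
Gain = 20 log₁₀(0.11909) ≈ -18.48 dB
∠G = 0.00° − 172.24° = -172.24°

-18.5 dB, -172.2°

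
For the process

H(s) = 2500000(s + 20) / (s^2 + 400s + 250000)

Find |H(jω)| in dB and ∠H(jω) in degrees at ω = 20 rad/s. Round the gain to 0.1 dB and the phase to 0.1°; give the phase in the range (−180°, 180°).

At s = jω = j20:
zero (s+20): 20 + j20 → |·| = √(20²+20²) = √800 ≈ 28.284, ∠ = arctan(20/20) ≈ 45.00°
quadratic: (j20)² + 400·j20 + 250000 = 249600 + j8000 → |·| ≈ 2.4973e+05, ∠ ≈ 1.84°
|H| = 2500000 · 28.284 / 2.4973e+05 ≈ 283.15
Gain = 20 log₁₀(283.15) ≈ 49.04 dB
∠H = 45.00° − 1.84° = 43.16°

49.0 dB, 43.2°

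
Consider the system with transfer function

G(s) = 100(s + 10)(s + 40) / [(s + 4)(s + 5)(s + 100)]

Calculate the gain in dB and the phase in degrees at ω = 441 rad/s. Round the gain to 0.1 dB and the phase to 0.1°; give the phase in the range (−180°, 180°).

-13.1 dB, -82.5°

At s = jω = j441:
zero (s+10): 10 + j441 → |·| = √(10²+441²) = √194581 ≈ 441.11, ∠ = arctan(441/10) ≈ 88.70°
zero (s+40): 40 + j441 → |·| = √(40²+441²) = √196081 ≈ 442.81, ∠ = arctan(441/40) ≈ 84.82°
pole (s+4): 4 + j441 → |·| = √(4²+441²) = √194497 ≈ 441.02, ∠ = arctan(441/4) ≈ 89.48°
pole (s+5): 5 + j441 → |·| = √(5²+441²) = √194506 ≈ 441.03, ∠ = arctan(441/5) ≈ 89.35°
pole (s+100): 100 + j441 → |·| = √(100²+441²) = √204481 ≈ 452.2, ∠ = arctan(441/100) ≈ 77.22°
|G| = 100 · 1.9533e+05 / 8.7954e+07 ≈ 0.22208
Gain = 20 log₁₀(0.22208) ≈ -13.07 dB
∠G = 173.52° − 256.05° = -82.53°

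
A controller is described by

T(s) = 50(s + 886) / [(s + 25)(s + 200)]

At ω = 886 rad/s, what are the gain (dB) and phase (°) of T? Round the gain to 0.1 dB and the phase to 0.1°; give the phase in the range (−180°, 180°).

At s = jω = j886:
zero (s+886): 886 + j886 → |·| = √(886²+886²) = √1569992 ≈ 1253, ∠ = arctan(886/886) ≈ 45.00°
pole (s+25): 25 + j886 → |·| = √(25²+886²) = √785621 ≈ 886.35, ∠ = arctan(886/25) ≈ 88.38°
pole (s+200): 200 + j886 → |·| = √(200²+886²) = √824996 ≈ 908.29, ∠ = arctan(886/200) ≈ 77.28°
|T| = 50 · 1253 / 8.0506e+05 ≈ 0.07782
Gain = 20 log₁₀(0.07782) ≈ -22.18 dB
∠T = 45.00° − 165.66° = -120.66°

-22.2 dB, -120.7°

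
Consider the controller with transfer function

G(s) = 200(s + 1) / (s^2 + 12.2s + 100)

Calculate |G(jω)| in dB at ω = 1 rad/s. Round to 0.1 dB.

At s = jω = j1:
zero (s+1): 1 + j1 → |·| = √(1²+1²) = √2 ≈ 1.4142, ∠ = arctan(1/1) ≈ 45.00°
quadratic: (j1)² + 12.2·j1 + 100 = 99 + j12.2 → |·| ≈ 99.749, ∠ ≈ 7.03°
|G| = 200 · 1.4142 / 99.749 ≈ 2.8355
Gain = 20 log₁₀(2.8355) ≈ 9.05 dB

9.1 dB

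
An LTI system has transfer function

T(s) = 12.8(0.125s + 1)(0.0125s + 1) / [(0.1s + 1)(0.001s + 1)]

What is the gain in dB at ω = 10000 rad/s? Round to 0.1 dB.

46.0 dB

At ω = 10000 rad/s:
zero (1 + j10000·0.125) = 1 + j1250 → |·| ≈ 1250, ∠ ≈ 89.95°
zero (1 + j10000·0.0125) = 1 + j125 → |·| ≈ 125, ∠ ≈ 89.54°
pole (1 + j10000·0.1) = 1 + j1000 → |·| ≈ 1000, ∠ ≈ 89.94°
pole (1 + j10000·0.001) = 1 + j10 → |·| ≈ 10.05, ∠ ≈ 84.29°
|T| = 12.8 · 1250 · 125 / (1000 · 10.05) ≈ 199
Gain = 20 log₁₀(199) ≈ 45.98 dB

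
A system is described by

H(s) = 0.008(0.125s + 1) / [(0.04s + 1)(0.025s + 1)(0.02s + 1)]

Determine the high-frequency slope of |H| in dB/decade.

Each pole contributes −20 dB/decade at high frequency; each zero contributes +20 dB/decade.
Net: 1 zero(s) − 3 pole(s) → -40 dB/decade.

-40 dB/decade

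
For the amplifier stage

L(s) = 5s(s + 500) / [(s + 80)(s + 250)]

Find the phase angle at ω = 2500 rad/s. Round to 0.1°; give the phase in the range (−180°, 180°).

At s = jω = j2500:
zero (s+500): 500 + j2500 → |·| = √(500²+2500²) = √6500000 ≈ 2549.5, ∠ = arctan(2500/500) ≈ 78.69°
zero at origin: s = j2500 → |·| = 2500, ∠ = 90.00°
pole (s+80): 80 + j2500 → |·| = √(80²+2500²) = √6256400 ≈ 2501.3, ∠ = arctan(2500/80) ≈ 88.17°
pole (s+250): 250 + j2500 → |·| = √(250²+2500²) = √6312500 ≈ 2512.5, ∠ = arctan(2500/250) ≈ 84.29°
∠L = 168.69° − 172.46° = -3.77°

-3.8°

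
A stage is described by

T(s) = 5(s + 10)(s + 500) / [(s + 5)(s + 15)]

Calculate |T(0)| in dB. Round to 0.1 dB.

T(0) = 5·10·500 / (5·15) ≈ 333.33
20 log₁₀(333.33) ≈ 50.46 dB

50.5 dB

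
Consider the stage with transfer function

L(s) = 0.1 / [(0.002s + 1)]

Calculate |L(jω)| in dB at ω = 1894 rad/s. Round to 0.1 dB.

-31.9 dB

At ω = 1894 rad/s:
pole (1 + j1894·0.002) = 1 + j3.788 → |·| ≈ 3.9178, ∠ ≈ 75.21°
|L| = 0.1 · 1 / (3.9178) ≈ 0.025525
Gain = 20 log₁₀(0.025525) ≈ -31.86 dB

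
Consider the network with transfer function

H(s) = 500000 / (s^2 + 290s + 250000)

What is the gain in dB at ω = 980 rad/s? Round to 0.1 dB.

-3.7 dB

At s = jω = j980:
quadratic: (j980)² + 290·j980 + 250000 = -710400 + j284200 → |·| ≈ 7.6514e+05, ∠ ≈ 158.20°
|H| = 500000 / 7.6514e+05 ≈ 0.65348
Gain = 20 log₁₀(0.65348) ≈ -3.70 dB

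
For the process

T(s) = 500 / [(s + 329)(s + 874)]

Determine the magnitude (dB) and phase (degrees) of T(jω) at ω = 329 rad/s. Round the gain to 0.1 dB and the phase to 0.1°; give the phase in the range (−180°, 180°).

At s = jω = j329:
pole (s+329): 329 + j329 → |·| = √(329²+329²) = √216482 ≈ 465.28, ∠ = arctan(329/329) ≈ 45.00°
pole (s+874): 874 + j329 → |·| = √(874²+329²) = √872117 ≈ 933.87, ∠ = arctan(329/874) ≈ 20.63°
|T| = 500 / 4.3451e+05 ≈ 0.0011507
Gain = 20 log₁₀(0.0011507) ≈ -58.78 dB
∠T = 0.00° − 65.63° = -65.63°

-58.8 dB, -65.6°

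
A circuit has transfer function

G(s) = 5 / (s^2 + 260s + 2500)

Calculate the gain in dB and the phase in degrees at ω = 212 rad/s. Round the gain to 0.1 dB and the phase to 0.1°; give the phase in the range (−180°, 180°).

-82.9 dB, -127.6°

Substitute s = j212:
Numerator: 5 = 5 + j0
Denominator: (j212)^2 + 260(j212) + 2500 = -42444 + j55120
|N| = √(5² + 0²) ≈ 5, ∠N ≈ 0.00°
|D| = √(42444² + 55120²) ≈ 69568, ∠D ≈ 127.60°
|G| = 5 / 69568 ≈ 7.1872e-05
Gain = 20 log₁₀(7.1872e-05) ≈ -82.87 dB
∠G = 0.00° − 127.60° = -127.60°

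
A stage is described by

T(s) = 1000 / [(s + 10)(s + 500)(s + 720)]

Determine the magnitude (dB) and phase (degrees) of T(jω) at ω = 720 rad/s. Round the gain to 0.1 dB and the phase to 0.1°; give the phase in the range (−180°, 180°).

At s = jω = j720:
pole (s+10): 10 + j720 → |·| = √(10²+720²) = √518500 ≈ 720.07, ∠ = arctan(720/10) ≈ 89.20°
pole (s+500): 500 + j720 → |·| = √(500²+720²) = √768400 ≈ 876.58, ∠ = arctan(720/500) ≈ 55.22°
pole (s+720): 720 + j720 → |·| = √(720²+720²) = √1036800 ≈ 1018.2, ∠ = arctan(720/720) ≈ 45.00°
|T| = 1000 / 6.4269e+08 ≈ 1.556e-06
Gain = 20 log₁₀(1.556e-06) ≈ -116.16 dB
∠T = 0.00° − 189.42° = -189.42° ≡ 170.58° (principal value)

-116.2 dB, 170.6°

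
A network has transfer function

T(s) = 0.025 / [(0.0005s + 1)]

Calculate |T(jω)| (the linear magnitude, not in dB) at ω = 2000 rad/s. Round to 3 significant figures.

0.0177

At ω = 2000 rad/s:
pole (1 + j2000·0.0005) = 1 + j1 → |·| ≈ 1.4142, ∠ ≈ 45.00°
|T| = 0.025 · 1 / (1.4142) ≈ 0.017678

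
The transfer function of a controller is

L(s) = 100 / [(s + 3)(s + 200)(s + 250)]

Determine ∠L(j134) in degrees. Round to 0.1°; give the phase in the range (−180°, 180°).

At s = jω = j134:
pole (s+3): 3 + j134 → |·| = √(3²+134²) = √17965 ≈ 134.03, ∠ = arctan(134/3) ≈ 88.72°
pole (s+200): 200 + j134 → |·| = √(200²+134²) = √57956 ≈ 240.74, ∠ = arctan(134/200) ≈ 33.82°
pole (s+250): 250 + j134 → |·| = √(250²+134²) = √80456 ≈ 283.65, ∠ = arctan(134/250) ≈ 28.19°
∠L = 0.00° − 150.73° = -150.73°

-150.7°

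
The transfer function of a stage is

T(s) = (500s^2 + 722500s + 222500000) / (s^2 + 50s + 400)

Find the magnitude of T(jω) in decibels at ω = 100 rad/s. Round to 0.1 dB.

Substitute s = j100:
Numerator: 500(j100)^2 + 722500(j100) + 222500000 = 217500000 + j72250000
Denominator: (j100)^2 + 50(j100) + 400 = -9600 + j5000
|N| = √(217500000² + 72250000²) ≈ 2.2919e+08, ∠N ≈ 18.38°
|D| = √(9600² + 5000²) ≈ 10824, ∠D ≈ 152.49°
|T| = 2.2919e+08 / 10824 ≈ 21174
Gain = 20 log₁₀(21174) ≈ 86.52 dB

86.5 dB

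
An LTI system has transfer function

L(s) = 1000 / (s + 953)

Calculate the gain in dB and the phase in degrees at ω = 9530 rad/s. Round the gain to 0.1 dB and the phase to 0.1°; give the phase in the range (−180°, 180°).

-19.6 dB, -84.3°

Substitute s = j9530:
Numerator: 1000 = 1000 + j0
Denominator: (j9530) + 953 = 953 + j9530
|N| = √(1000² + 0²) ≈ 1000, ∠N ≈ 0.00°
|D| = √(953² + 9530²) ≈ 9577.5, ∠D ≈ 84.29°
|L| = 1000 / 9577.5 ≈ 0.10441
Gain = 20 log₁₀(0.10441) ≈ -19.63 dB
∠L = 0.00° − 84.29° = -84.29°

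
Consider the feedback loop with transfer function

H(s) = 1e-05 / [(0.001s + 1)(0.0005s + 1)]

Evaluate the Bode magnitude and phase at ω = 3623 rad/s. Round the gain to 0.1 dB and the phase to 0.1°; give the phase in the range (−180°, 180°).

At ω = 3623 rad/s:
pole (1 + j3623·0.001) = 1 + j3.623 → |·| ≈ 3.7585, ∠ ≈ 74.57°
pole (1 + j3623·0.0005) = 1 + j1.8115 → |·| ≈ 2.0692, ∠ ≈ 61.10°
|H| = 1e-05 · 1 / (3.7585 · 2.0692) ≈ 1.2858e-06
Gain = 20 log₁₀(1.2858e-06) ≈ -117.82 dB
∠H = (0°) − (74.57° + 61.10°) = -135.67°

-117.8 dB, -135.7°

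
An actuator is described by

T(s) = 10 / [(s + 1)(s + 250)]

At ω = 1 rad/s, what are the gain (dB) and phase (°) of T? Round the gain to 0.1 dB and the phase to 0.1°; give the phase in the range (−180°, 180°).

At s = jω = j1:
pole (s+1): 1 + j1 → |·| = √(1²+1²) = √2 ≈ 1.4142, ∠ = arctan(1/1) ≈ 45.00°
pole (s+250): 250 + j1 → |·| = √(250²+1²) = √62501 ≈ 250, ∠ = arctan(1/250) ≈ 0.23°
|T| = 10 / 353.55 ≈ 0.028285
Gain = 20 log₁₀(0.028285) ≈ -30.97 dB
∠T = 0.00° − 45.23° = -45.23°

-31.0 dB, -45.2°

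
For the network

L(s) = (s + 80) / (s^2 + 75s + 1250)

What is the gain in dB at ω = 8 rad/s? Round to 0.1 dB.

Substitute s = j8:
Numerator: (j8) + 80 = 80 + j8
Denominator: (j8)^2 + 75(j8) + 1250 = 1186 + j600
|N| = √(80² + 8²) ≈ 80.399, ∠N ≈ 5.71°
|D| = √(1186² + 600²) ≈ 1329.1, ∠D ≈ 26.83°
|L| = 80.399 / 1329.1 ≈ 0.060491
Gain = 20 log₁₀(0.060491) ≈ -24.37 dB

-24.4 dB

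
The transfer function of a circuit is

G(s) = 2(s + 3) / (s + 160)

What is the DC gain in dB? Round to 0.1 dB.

-28.5 dB

G(0) = 2·3 / (160) = 0.0375
20 log₁₀(0.0375) ≈ -28.52 dB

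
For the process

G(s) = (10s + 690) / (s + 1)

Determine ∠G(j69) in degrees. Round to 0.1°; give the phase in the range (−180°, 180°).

-44.2°

Substitute s = j69:
Numerator: 10(j69) + 690 = 690 + j690
Denominator: (j69) + 1 = 1 + j69
|N| = √(690² + 690²) ≈ 975.81, ∠N ≈ 45.00°
|D| = √(1² + 69²) ≈ 69.007, ∠D ≈ 89.17°
∠G = 45.00° − 89.17° = -44.17°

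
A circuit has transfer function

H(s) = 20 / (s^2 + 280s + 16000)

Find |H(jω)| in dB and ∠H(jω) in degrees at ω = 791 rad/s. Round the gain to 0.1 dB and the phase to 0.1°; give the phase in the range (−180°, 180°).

-90.2 dB, -160.0°

Substitute s = j791:
Numerator: 20 = 20 + j0
Denominator: (j791)^2 + 280(j791) + 16000 = -609681 + j221480
|N| = √(20² + 0²) ≈ 20, ∠N ≈ 0.00°
|D| = √(609681² + 221480²) ≈ 6.4866e+05, ∠D ≈ 160.04°
|H| = 20 / 6.4866e+05 ≈ 3.0833e-05
Gain = 20 log₁₀(3.0833e-05) ≈ -90.22 dB
∠H = 0.00° − 160.04° = -160.04°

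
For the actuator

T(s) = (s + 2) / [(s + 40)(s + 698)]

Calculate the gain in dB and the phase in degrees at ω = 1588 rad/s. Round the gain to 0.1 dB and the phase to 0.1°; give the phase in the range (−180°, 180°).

At s = jω = j1588:
zero (s+2): 2 + j1588 → |·| = √(2²+1588²) = √2521748 ≈ 1588, ∠ = arctan(1588/2) ≈ 89.93°
pole (s+40): 40 + j1588 → |·| = √(40²+1588²) = √2523344 ≈ 1588.5, ∠ = arctan(1588/40) ≈ 88.56°
pole (s+698): 698 + j1588 → |·| = √(698²+1588²) = √3008948 ≈ 1734.6, ∠ = arctan(1588/698) ≈ 66.27°
|T| = 1 · 1588 / 2.7554e+06 ≈ 0.00057632
Gain = 20 log₁₀(0.00057632) ≈ -64.79 dB
∠T = 89.93° − 154.83° = -64.90°

-64.8 dB, -64.9°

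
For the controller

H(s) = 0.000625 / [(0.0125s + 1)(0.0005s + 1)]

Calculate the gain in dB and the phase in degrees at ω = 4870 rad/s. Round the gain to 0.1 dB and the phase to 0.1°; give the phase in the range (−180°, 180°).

At ω = 4870 rad/s:
pole (1 + j4870·0.0125) = 1 + j60.875 → |·| ≈ 60.883, ∠ ≈ 89.06°
pole (1 + j4870·0.0005) = 1 + j2.435 → |·| ≈ 2.6323, ∠ ≈ 67.67°
|H| = 0.000625 · 1 / (60.883 · 2.6323) ≈ 3.8999e-06
Gain = 20 log₁₀(3.8999e-06) ≈ -108.18 dB
∠H = (0°) − (89.06° + 67.67°) = -156.73°

-108.2 dB, -156.7°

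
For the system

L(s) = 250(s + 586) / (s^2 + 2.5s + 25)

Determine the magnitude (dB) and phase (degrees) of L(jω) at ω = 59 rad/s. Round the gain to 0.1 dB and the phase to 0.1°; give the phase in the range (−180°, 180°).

At s = jω = j59:
zero (s+586): 586 + j59 → |·| = √(586²+59²) = √346877 ≈ 588.96, ∠ = arctan(59/586) ≈ 5.75°
quadratic: (j59)² + 2.5·j59 + 25 = -3456 + j147.5 → |·| ≈ 3459.1, ∠ ≈ 177.56°
|L| = 250 · 588.96 / 3459.1 ≈ 42.566
Gain = 20 log₁₀(42.566) ≈ 32.58 dB
∠L = 5.75° − 177.56° = -171.81°

32.6 dB, -171.8°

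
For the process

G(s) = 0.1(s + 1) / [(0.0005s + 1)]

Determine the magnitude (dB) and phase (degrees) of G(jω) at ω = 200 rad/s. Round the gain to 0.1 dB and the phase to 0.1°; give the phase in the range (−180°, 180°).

At ω = 200 rad/s:
zero (1 + j200·1) = 1 + j200 → |·| ≈ 200, ∠ ≈ 89.71°
pole (1 + j200·0.0005) = 1 + j0.1 → |·| ≈ 1.005, ∠ ≈ 5.71°
|G| = 0.1 · 200 / (1.005) ≈ 19.9
Gain = 20 log₁₀(19.9) ≈ 25.98 dB
∠G = (89.71°) − (5.71°) = 84.00°

26.0 dB, 84.0°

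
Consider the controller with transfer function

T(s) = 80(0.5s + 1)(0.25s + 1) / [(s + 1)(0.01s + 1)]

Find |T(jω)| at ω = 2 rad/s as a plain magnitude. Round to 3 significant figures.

At ω = 2 rad/s:
zero (1 + j2·0.5) = 1 + j1 → |·| ≈ 1.4142, ∠ ≈ 45.00°
zero (1 + j2·0.25) = 1 + j0.5 → |·| ≈ 1.118, ∠ ≈ 26.57°
pole (1 + j2·1) = 1 + j2 → |·| ≈ 2.2361, ∠ ≈ 63.43°
pole (1 + j2·0.01) = 1 + j0.02 → |·| ≈ 1.0002, ∠ ≈ 1.15°
|T| = 80 · 1.4142 · 1.118 / (2.2361 · 1.0002) ≈ 56.554

56.6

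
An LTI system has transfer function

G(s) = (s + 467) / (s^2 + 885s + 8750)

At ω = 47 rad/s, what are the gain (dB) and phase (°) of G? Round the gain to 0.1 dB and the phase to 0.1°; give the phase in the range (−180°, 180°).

Substitute s = j47:
Numerator: (j47) + 467 = 467 + j47
Denominator: (j47)^2 + 885(j47) + 8750 = 6541 + j41595
|N| = √(467² + 47²) ≈ 469.36, ∠N ≈ 5.75°
|D| = √(6541² + 41595²) ≈ 42106, ∠D ≈ 81.06°
|G| = 469.36 / 42106 ≈ 0.011147
Gain = 20 log₁₀(0.011147) ≈ -39.06 dB
∠G = 5.75° − 81.06° = -75.31°

-39.1 dB, -75.3°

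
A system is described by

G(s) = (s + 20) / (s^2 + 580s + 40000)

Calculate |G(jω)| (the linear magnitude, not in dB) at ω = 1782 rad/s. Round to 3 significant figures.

0.000540

Substitute s = j1782:
Numerator: (j1782) + 20 = 20 + j1782
Denominator: (j1782)^2 + 580(j1782) + 40000 = -3135524 + j1033560
|N| = √(20² + 1782²) ≈ 1782.1, ∠N ≈ 89.36°
|D| = √(3135524² + 1033560²) ≈ 3.3015e+06, ∠D ≈ 161.76°
|G| = 1782.1 / 3.3015e+06 ≈ 0.00053978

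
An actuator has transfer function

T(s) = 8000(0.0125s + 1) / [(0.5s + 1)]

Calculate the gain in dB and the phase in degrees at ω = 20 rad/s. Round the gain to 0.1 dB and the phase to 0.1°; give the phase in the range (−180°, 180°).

At ω = 20 rad/s:
zero (1 + j20·0.0125) = 1 + j0.25 → |·| ≈ 1.0308, ∠ ≈ 14.04°
pole (1 + j20·0.5) = 1 + j10 → |·| ≈ 10.05, ∠ ≈ 84.29°
|T| = 8000 · 1.0308 / (10.05) ≈ 820.54
Gain = 20 log₁₀(820.54) ≈ 58.28 dB
∠T = (14.04°) − (84.29°) = -70.25°

58.3 dB, -70.3°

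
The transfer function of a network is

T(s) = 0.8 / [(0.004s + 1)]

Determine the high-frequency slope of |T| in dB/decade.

-20 dB/decade

Each pole contributes −20 dB/decade at high frequency; each zero contributes +20 dB/decade.
Net: 0 zero(s) − 1 pole(s) → -20 dB/decade.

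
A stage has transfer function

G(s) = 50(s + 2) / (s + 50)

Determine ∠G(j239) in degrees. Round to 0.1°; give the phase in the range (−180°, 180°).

11.3°

At s = jω = j239:
zero (s+2): 2 + j239 → |·| = √(2²+239²) = √57125 ≈ 239.01, ∠ = arctan(239/2) ≈ 89.52°
pole (s+50): 50 + j239 → |·| = √(50²+239²) = √59621 ≈ 244.17, ∠ = arctan(239/50) ≈ 78.18°
∠G = 89.52° − 78.18° = 11.34°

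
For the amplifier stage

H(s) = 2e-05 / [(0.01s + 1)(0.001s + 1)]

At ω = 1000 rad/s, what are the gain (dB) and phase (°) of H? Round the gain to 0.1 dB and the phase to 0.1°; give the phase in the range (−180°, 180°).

-117.0 dB, -129.3°

At ω = 1000 rad/s:
pole (1 + j1000·0.01) = 1 + j10 → |·| ≈ 10.05, ∠ ≈ 84.29°
pole (1 + j1000·0.001) = 1 + j1 → |·| ≈ 1.4142, ∠ ≈ 45.00°
|H| = 2e-05 · 1 / (10.05 · 1.4142) ≈ 1.4072e-06
Gain = 20 log₁₀(1.4072e-06) ≈ -117.03 dB
∠H = (0°) − (84.29° + 45.00°) = -129.29°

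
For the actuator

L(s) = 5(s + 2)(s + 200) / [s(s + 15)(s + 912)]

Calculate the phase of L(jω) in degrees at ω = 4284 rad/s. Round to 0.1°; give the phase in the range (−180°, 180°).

-80.5°

At s = jω = j4284:
zero (s+2): 2 + j4284 → |·| = √(2²+4284²) = √18352660 ≈ 4284, ∠ = arctan(4284/2) ≈ 89.97°
zero (s+200): 200 + j4284 → |·| = √(200²+4284²) = √18392656 ≈ 4288.7, ∠ = arctan(4284/200) ≈ 87.33°
pole (s+15): 15 + j4284 → |·| = √(15²+4284²) = √18352881 ≈ 4284, ∠ = arctan(4284/15) ≈ 89.80°
pole (s+912): 912 + j4284 → |·| = √(912²+4284²) = √19184400 ≈ 4380, ∠ = arctan(4284/912) ≈ 77.98°
pole at origin: |s| = 4284, ∠ = 90.00° (in denominator)
∠L = 177.30° − 257.78° = -80.48°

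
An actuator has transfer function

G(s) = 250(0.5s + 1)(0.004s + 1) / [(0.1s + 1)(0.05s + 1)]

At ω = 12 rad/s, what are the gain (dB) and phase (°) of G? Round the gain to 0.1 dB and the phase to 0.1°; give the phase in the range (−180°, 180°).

At ω = 12 rad/s:
zero (1 + j12·0.5) = 1 + j6 → |·| ≈ 6.0828, ∠ ≈ 80.54°
zero (1 + j12·0.004) = 1 + j0.048 → |·| ≈ 1.0012, ∠ ≈ 2.75°
pole (1 + j12·0.1) = 1 + j1.2 → |·| ≈ 1.562, ∠ ≈ 50.19°
pole (1 + j12·0.05) = 1 + j0.6 → |·| ≈ 1.1662, ∠ ≈ 30.96°
|G| = 250 · 6.0828 · 1.0012 / (1.562 · 1.1662) ≈ 835.82
Gain = 20 log₁₀(835.82) ≈ 58.44 dB
∠G = (80.54° + 2.75°) − (50.19° + 30.96°) = 2.14°

58.4 dB, 2.1°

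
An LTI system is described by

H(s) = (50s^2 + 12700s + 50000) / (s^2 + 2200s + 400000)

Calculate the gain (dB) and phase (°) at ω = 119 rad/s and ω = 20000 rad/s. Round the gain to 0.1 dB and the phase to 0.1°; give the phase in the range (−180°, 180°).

ω = 119: 11.0 dB, 79.4°; ω = 20000: 33.9 dB, 5.6°

Substitute s = j119:
Numerator: 50(j119)^2 + 12700(j119) + 50000 = -658050 + j1511300
Denominator: (j119)^2 + 2200(j119) + 400000 = 385839 + j261800
|N| = √(658050² + 1511300²) ≈ 1.6483e+06, ∠N ≈ 113.53°
|D| = √(385839² + 261800²) ≈ 4.6627e+05, ∠D ≈ 34.16°
|H| = 1.6483e+06 / 4.6627e+05 ≈ 3.5351
Gain = 20 log₁₀(3.5351) ≈ 10.97 dB
∠H = 113.53° − 34.16° = 79.37°

Substitute s = j20000:
Numerator: 50(j20000)^2 + 12700(j20000) + 50000 = -19999950000 + j254000000
Denominator: (j20000)^2 + 2200(j20000) + 400000 = -399600000 + j44000000
|N| = √(19999950000² + 254000000²) ≈ 2.0002e+10, ∠N ≈ 179.27°
|D| = √(399600000² + 44000000²) ≈ 4.0202e+08, ∠D ≈ 173.72°
|H| = 2.0002e+10 / 4.0202e+08 ≈ 49.754
Gain = 20 log₁₀(49.754) ≈ 33.94 dB
∠H = 179.27° − 173.72° = 5.55°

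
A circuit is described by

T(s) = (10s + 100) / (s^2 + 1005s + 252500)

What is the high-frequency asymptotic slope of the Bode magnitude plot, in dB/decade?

Each pole contributes −20 dB/decade at high frequency; each zero contributes +20 dB/decade.
Net: 1 zero(s) − 2 pole(s) → -20 dB/decade.

-20 dB/decade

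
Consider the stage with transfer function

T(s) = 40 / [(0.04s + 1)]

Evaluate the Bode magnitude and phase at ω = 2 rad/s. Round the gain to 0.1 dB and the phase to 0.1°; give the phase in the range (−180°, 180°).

32.0 dB, -4.6°

At ω = 2 rad/s:
pole (1 + j2·0.04) = 1 + j0.08 → |·| ≈ 1.0032, ∠ ≈ 4.57°
|T| = 40 · 1 / (1.0032) ≈ 39.872
Gain = 20 log₁₀(39.872) ≈ 32.01 dB
∠T = (0°) − (4.57°) = -4.57°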